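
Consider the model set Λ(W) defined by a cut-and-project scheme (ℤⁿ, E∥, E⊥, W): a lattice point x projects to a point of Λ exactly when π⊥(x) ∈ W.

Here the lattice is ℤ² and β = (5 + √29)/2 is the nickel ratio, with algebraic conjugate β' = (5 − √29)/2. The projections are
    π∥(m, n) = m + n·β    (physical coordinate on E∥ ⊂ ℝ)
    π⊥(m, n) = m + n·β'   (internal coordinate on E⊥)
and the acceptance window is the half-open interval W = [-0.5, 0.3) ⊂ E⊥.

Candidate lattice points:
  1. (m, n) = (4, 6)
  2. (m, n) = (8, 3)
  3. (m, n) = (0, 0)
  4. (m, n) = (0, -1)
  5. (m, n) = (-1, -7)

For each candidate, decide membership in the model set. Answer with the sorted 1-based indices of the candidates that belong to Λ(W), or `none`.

Numerically β ≈ 5.1926 and β' = −1/β ≈ -0.1926.
candidate 1: (m,n)=(4,6) → π∥ = 4+6·β ≈ 35.1555, π⊥ = 4+6·β' ≈ 2.8445 ∉ [-0.5, 0.3) ⇒ out
candidate 2: (m,n)=(8,3) → π∥ = 8+3·β ≈ 23.5777, π⊥ = 8+3·β' ≈ 7.4223 ∉ [-0.5, 0.3) ⇒ out
candidate 3: (m,n)=(0,0) → π∥ = 0+0·β ≈ 0.0000, π⊥ = 0+0·β' ≈ 0.0000 ∈ [-0.5, 0.3) ⇒ IN Λ
candidate 4: (m,n)=(0,-1) → π∥ = 0-1·β ≈ -5.1926, π⊥ = 0-1·β' ≈ 0.1926 ∈ [-0.5, 0.3) ⇒ IN Λ
candidate 5: (m,n)=(-1,-7) → π∥ = -1-7·β ≈ -37.3481, π⊥ = -1-7·β' ≈ 0.3481 ∉ [-0.5, 0.3) ⇒ out

3, 4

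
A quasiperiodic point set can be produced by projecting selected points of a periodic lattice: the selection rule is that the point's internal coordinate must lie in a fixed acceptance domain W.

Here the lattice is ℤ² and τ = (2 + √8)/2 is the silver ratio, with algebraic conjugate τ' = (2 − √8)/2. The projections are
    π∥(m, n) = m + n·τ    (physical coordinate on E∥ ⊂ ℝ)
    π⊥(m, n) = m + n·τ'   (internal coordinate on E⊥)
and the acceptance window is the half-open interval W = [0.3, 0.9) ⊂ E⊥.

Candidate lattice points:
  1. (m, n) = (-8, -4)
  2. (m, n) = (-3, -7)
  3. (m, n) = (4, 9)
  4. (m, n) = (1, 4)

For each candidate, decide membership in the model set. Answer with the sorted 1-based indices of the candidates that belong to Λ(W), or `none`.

none

τ' = (2−√8)/2 ≈ -0.4142.
#1 (-8,-4): internal coord -8 + (-4)·τ' = -6.3431; -6.3431 ∉ [0.3, 0.9) → out
#2 (-3,-7): internal coord -3 + (-7)·τ' = -0.1005; -0.1005 ∉ [0.3, 0.9) → out
#3 (4,9): internal coord 4 + (9)·τ' = +0.2721; +0.2721 ∉ [0.3, 0.9) → out
#4 (1,4): internal coord 1 + (4)·τ' = -0.6569; -0.6569 ∉ [0.3, 0.9) → out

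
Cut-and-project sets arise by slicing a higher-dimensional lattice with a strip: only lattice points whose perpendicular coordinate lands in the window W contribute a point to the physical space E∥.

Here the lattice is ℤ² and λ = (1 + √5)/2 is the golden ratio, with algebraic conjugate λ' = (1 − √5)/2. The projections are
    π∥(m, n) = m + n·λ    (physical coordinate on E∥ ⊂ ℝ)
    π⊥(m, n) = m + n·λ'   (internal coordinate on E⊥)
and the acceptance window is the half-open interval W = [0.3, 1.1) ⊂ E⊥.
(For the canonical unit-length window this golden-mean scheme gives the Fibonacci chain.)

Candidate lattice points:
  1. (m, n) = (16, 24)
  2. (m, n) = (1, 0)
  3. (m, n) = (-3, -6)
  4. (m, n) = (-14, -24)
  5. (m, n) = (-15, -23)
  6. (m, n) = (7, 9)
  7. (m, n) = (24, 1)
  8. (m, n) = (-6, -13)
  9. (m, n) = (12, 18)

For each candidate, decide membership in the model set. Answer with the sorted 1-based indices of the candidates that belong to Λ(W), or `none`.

2, 3, 4, 9

Compute λ' = (1−√5)/2 = -0.61803, so π⊥(m,n) = m -0.61803·n.
candidate 1: (m,n)=(16,24) → π∥ = 16+24·λ ≈ 54.83282, π⊥ = 16+24·λ' ≈ 1.16718 ∉ [0.3, 1.1) ⇒ out
candidate 2: (m,n)=(1,0) → π∥ = 1+0·λ ≈ 1.00000, π⊥ = 1+0·λ' ≈ 1.00000 ∈ [0.3, 1.1) ⇒ IN Λ
candidate 3: (m,n)=(-3,-6) → π∥ = -3-6·λ ≈ -12.70820, π⊥ = -3-6·λ' ≈ 0.70820 ∈ [0.3, 1.1) ⇒ IN Λ
candidate 4: (m,n)=(-14,-24) → π∥ = -14-24·λ ≈ -52.83282, π⊥ = -14-24·λ' ≈ 0.83282 ∈ [0.3, 1.1) ⇒ IN Λ
candidate 5: (m,n)=(-15,-23) → π∥ = -15-23·λ ≈ -52.21478, π⊥ = -15-23·λ' ≈ -0.78522 ∉ [0.3, 1.1) ⇒ out
candidate 6: (m,n)=(7,9) → π∥ = 7+9·λ ≈ 21.56231, π⊥ = 7+9·λ' ≈ 1.43769 ∉ [0.3, 1.1) ⇒ out
candidate 7: (m,n)=(24,1) → π∥ = 24+1·λ ≈ 25.61803, π⊥ = 24+1·λ' ≈ 23.38197 ∉ [0.3, 1.1) ⇒ out
candidate 8: (m,n)=(-6,-13) → π∥ = -6-13·λ ≈ -27.03444, π⊥ = -6-13·λ' ≈ 2.03444 ∉ [0.3, 1.1) ⇒ out
candidate 9: (m,n)=(12,18) → π∥ = 12+18·λ ≈ 41.12461, π⊥ = 12+18·λ' ≈ 0.87539 ∈ [0.3, 1.1) ⇒ IN Λ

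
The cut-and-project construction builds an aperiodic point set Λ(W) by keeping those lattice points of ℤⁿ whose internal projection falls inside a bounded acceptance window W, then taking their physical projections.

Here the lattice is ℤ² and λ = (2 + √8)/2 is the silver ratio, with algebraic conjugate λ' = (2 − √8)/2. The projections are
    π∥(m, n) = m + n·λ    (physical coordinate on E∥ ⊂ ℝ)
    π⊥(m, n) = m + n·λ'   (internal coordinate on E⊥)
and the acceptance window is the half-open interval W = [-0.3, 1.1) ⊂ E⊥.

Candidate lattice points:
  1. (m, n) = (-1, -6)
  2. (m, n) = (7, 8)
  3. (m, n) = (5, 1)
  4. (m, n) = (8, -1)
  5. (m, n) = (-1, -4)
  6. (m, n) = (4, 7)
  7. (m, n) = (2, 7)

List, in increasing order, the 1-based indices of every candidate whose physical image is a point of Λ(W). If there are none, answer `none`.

5

Compute λ' = (2−√8)/2 = -0.414214, so π⊥(m,n) = m -0.414214·n.
#1 (-1,-6): internal coord -1 + (-6)·λ' = +1.485281; +1.485281 ∉ [-0.3, 1.1) → out
#2 (7,8): internal coord 7 + (8)·λ' = +3.686292; +3.686292 ∉ [-0.3, 1.1) → out
#3 (5,1): internal coord 5 + (1)·λ' = +4.585786; +4.585786 ∉ [-0.3, 1.1) → out
#4 (8,-1): internal coord 8 + (-1)·λ' = +8.414214; +8.414214 ∉ [-0.3, 1.1) → out
#5 (-1,-4): internal coord -1 + (-4)·λ' = +0.656854; +0.656854 ∈ [-0.3, 1.1) → IN Λ
#6 (4,7): internal coord 4 + (7)·λ' = +1.100505; +1.100505 ∉ [-0.3, 1.1) → out
#7 (2,7): internal coord 2 + (7)·λ' = -0.899495; -0.899495 ∉ [-0.3, 1.1) → out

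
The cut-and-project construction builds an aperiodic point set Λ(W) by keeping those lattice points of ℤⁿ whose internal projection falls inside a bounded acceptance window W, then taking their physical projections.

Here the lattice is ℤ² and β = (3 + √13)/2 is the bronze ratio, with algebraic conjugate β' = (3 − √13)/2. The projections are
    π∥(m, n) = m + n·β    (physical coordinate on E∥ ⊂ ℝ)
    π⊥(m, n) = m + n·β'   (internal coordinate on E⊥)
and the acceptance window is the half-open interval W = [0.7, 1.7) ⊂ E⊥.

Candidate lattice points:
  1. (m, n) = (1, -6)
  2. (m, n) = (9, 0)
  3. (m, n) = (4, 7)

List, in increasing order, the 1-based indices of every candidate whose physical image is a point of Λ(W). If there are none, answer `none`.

none

Numerically β ≈ 3.302776 and β' = −1/β ≈ -0.302776.
#1 (1,-6): internal coord 1 + (-6)·β' = +2.816654; +2.816654 ∉ [0.7, 1.7) → out
#2 (9,0): internal coord 9 + (0)·β' = +9.000000; +9.000000 ∉ [0.7, 1.7) → out
#3 (4,7): internal coord 4 + (7)·β' = +1.880571; +1.880571 ∉ [0.7, 1.7) → out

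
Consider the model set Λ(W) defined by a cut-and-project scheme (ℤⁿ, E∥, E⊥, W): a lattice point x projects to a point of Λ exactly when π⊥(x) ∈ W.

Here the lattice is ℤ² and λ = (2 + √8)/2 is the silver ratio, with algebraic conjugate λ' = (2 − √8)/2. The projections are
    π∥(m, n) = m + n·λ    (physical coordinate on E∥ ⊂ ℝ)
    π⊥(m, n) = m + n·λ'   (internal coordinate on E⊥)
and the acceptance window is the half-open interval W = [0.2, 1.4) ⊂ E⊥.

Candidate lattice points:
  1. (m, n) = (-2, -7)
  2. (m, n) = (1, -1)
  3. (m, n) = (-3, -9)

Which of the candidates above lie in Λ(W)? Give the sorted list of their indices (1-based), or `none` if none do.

Compute λ' = (2−√8)/2 = -0.414214, so π⊥(m,n) = m -0.414214·n.
#1 (-2,-7): internal coord -2 + (-7)·λ' = +0.899495; +0.899495 ∈ [0.2, 1.4) → IN Λ
#2 (1,-1): internal coord 1 + (-1)·λ' = +1.414214; +1.414214 ∉ [0.2, 1.4) → out
#3 (-3,-9): internal coord -3 + (-9)·λ' = +0.727922; +0.727922 ∈ [0.2, 1.4) → IN Λ

1, 3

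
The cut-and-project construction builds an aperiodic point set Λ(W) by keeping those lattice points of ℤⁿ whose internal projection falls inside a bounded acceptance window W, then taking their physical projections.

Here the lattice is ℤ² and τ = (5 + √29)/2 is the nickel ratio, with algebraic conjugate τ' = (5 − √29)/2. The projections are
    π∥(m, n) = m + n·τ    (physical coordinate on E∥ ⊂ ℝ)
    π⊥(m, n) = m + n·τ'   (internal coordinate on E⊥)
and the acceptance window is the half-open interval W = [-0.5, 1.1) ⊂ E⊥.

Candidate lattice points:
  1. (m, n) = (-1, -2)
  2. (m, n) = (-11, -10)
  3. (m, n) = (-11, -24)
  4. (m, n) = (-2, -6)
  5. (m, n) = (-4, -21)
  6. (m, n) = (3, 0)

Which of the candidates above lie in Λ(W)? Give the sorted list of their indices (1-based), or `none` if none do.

5

Compute τ' = (5−√29)/2 = -0.19258, so π⊥(m,n) = m -0.19258·n.
[1] lift (-1,-2): star map gives -0.61484; window check -0.5 ≤ -0.61484 < 1.1 is false → out
[2] lift (-11,-10): star map gives -9.07418; window check -0.5 ≤ -9.07418 < 1.1 is false → out
[3] lift (-11,-24): star map gives -6.37802; window check -0.5 ≤ -6.37802 < 1.1 is false → out
[4] lift (-2,-6): star map gives -0.84451; window check -0.5 ≤ -0.84451 < 1.1 is false → out
[5] lift (-4,-21): star map gives 0.04423; window check -0.5 ≤ 0.04423 < 1.1 is true → IN Λ
[6] lift (3,0): star map gives 3.00000; window check -0.5 ≤ 3.00000 < 1.1 is false → out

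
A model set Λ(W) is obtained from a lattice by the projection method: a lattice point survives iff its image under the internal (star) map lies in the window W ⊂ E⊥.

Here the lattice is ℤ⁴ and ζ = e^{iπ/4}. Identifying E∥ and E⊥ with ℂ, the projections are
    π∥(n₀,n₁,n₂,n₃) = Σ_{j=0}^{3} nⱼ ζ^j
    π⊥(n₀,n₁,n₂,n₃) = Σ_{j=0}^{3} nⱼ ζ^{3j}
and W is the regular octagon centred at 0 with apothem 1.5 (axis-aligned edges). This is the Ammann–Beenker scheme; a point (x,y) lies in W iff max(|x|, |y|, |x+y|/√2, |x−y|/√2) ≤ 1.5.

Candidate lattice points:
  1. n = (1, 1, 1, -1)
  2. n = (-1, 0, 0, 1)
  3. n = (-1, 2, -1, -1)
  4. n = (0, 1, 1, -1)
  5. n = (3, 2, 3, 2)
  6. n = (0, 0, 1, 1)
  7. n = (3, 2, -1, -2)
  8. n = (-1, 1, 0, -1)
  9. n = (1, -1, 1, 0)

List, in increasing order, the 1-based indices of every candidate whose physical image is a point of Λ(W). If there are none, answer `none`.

1, 2, 6, 7

With ζ = e^{iπ/4} the internal vectors are ζ^0,ζ^3,ζ^6,ζ^9.
candidate 1: n = (1, 1, 1, -1) → π⊥ ≈ (-0.4142, -1.0000); max(|x|,|y|,|x±y|/√2) = 1.0000 ≤ 1.5 ⇒ ∈ W
candidate 2: n = (-1, 0, 0, 1) → π⊥ ≈ (-0.2929, +0.7071); max(|x|,|y|,|x±y|/√2) = 0.7071 ≤ 1.5 ⇒ ∈ W
candidate 3: n = (-1, 2, -1, -1) → π⊥ ≈ (-3.1213, +1.7071); max(|x|,|y|,|x±y|/√2) = 3.4142 > 1.5 ⇒ ∉ W
candidate 4: n = (0, 1, 1, -1) → π⊥ ≈ (-1.4142, -1.0000); max(|x|,|y|,|x±y|/√2) = 1.7071 > 1.5 ⇒ ∉ W
candidate 5: n = (3, 2, 3, 2) → π⊥ ≈ (+3.0000, -0.1716); max(|x|,|y|,|x±y|/√2) = 3.0000 > 1.5 ⇒ ∉ W
candidate 6: n = (0, 0, 1, 1) → π⊥ ≈ (+0.7071, -0.2929); max(|x|,|y|,|x±y|/√2) = 0.7071 ≤ 1.5 ⇒ ∈ W
candidate 7: n = (3, 2, -1, -2) → π⊥ ≈ (+0.1716, +1.0000); max(|x|,|y|,|x±y|/√2) = 1.0000 ≤ 1.5 ⇒ ∈ W
candidate 8: n = (-1, 1, 0, -1) → π⊥ ≈ (-2.4142, +0.0000); max(|x|,|y|,|x±y|/√2) = 2.4142 > 1.5 ⇒ ∉ W
candidate 9: n = (1, -1, 1, 0) → π⊥ ≈ (+1.7071, -1.7071); max(|x|,|y|,|x±y|/√2) = 2.4142 > 1.5 ⇒ ∉ W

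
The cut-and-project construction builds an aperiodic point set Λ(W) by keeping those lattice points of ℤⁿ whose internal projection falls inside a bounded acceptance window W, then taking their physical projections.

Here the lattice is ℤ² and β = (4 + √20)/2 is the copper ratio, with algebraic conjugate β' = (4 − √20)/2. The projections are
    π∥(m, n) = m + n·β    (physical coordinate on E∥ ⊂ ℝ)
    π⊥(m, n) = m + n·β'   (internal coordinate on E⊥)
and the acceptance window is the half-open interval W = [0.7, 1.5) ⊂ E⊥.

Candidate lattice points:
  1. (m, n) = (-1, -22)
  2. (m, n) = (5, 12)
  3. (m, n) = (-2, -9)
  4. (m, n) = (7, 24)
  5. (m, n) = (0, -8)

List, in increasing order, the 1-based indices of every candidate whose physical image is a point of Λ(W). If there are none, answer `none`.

4

β' = (4−√20)/2 ≈ -0.23607.
[1] lift (-1,-22): star map gives 4.19350; window check 0.7 ≤ 4.19350 < 1.5 is false → out
[2] lift (5,12): star map gives 2.16718; window check 0.7 ≤ 2.16718 < 1.5 is false → out
[3] lift (-2,-9): star map gives 0.12461; window check 0.7 ≤ 0.12461 < 1.5 is false → out
[4] lift (7,24): star map gives 1.33437; window check 0.7 ≤ 1.33437 < 1.5 is true → IN Λ
[5] lift (0,-8): star map gives 1.88854; window check 0.7 ≤ 1.88854 < 1.5 is false → out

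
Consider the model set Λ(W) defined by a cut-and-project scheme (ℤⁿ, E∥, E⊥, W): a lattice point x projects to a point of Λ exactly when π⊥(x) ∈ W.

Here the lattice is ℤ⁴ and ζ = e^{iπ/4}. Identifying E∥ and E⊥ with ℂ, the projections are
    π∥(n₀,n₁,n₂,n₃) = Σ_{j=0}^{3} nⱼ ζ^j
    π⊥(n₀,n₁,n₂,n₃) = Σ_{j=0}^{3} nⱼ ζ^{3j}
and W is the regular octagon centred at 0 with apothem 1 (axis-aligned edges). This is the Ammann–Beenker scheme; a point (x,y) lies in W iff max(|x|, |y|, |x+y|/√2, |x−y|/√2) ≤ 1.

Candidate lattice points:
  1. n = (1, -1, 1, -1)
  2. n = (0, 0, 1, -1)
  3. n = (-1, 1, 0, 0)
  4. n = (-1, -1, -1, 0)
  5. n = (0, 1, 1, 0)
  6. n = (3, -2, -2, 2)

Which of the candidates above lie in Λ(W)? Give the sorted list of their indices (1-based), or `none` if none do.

4, 5

With ζ = e^{iπ/4} the internal vectors are ζ^0,ζ^3,ζ^6,ζ^9.
candidate 1: n = (1, -1, 1, -1) → π⊥ ≈ (+1.000000, -2.414214); max(|x|,|y|,|x±y|/√2) = 2.414214 > 1 ⇒ ∉ W
candidate 2: n = (0, 0, 1, -1) → π⊥ ≈ (-0.707107, -1.707107); max(|x|,|y|,|x±y|/√2) = 1.707107 > 1 ⇒ ∉ W
candidate 3: n = (-1, 1, 0, 0) → π⊥ ≈ (-1.707107, +0.707107); max(|x|,|y|,|x±y|/√2) = 1.707107 > 1 ⇒ ∉ W
candidate 4: n = (-1, -1, -1, 0) → π⊥ ≈ (-0.292893, +0.292893); max(|x|,|y|,|x±y|/√2) = 0.414214 ≤ 1 ⇒ ∈ W
candidate 5: n = (0, 1, 1, 0) → π⊥ ≈ (-0.707107, -0.292893); max(|x|,|y|,|x±y|/√2) = 0.707107 ≤ 1 ⇒ ∈ W
candidate 6: n = (3, -2, -2, 2) → π⊥ ≈ (+5.828427, +2.000000); max(|x|,|y|,|x±y|/√2) = 5.828427 > 1 ⇒ ∉ W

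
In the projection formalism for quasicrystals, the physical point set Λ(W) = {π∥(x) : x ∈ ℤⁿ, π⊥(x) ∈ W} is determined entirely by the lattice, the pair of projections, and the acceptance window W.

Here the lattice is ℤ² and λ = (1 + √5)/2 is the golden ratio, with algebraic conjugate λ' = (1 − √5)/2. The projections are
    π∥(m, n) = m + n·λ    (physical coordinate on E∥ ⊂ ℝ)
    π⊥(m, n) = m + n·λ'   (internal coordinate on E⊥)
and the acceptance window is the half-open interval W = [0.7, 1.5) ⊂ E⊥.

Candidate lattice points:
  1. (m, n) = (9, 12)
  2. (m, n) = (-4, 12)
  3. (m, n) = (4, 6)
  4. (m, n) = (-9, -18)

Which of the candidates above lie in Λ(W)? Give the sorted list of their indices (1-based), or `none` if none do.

Numerically λ ≈ 1.618034 and λ' = −1/λ ≈ -0.618034.
#1 (9,12): internal coord 9 + (12)·λ' = +1.583592; +1.583592 ∉ [0.7, 1.5) → out
#2 (-4,12): internal coord -4 + (12)·λ' = -11.416408; -11.416408 ∉ [0.7, 1.5) → out
#3 (4,6): internal coord 4 + (6)·λ' = +0.291796; +0.291796 ∉ [0.7, 1.5) → out
#4 (-9,-18): internal coord -9 + (-18)·λ' = +2.124612; +2.124612 ∉ [0.7, 1.5) → out

none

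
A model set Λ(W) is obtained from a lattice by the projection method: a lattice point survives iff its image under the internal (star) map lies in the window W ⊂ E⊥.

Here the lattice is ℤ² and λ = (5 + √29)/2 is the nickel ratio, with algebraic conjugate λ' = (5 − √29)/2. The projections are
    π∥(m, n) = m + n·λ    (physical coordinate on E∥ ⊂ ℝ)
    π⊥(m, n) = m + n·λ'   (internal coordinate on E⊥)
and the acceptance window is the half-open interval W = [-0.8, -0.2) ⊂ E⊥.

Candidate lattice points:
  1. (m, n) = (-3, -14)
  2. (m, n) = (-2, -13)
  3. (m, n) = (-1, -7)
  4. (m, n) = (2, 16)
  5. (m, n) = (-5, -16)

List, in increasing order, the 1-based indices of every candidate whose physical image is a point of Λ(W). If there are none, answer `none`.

λ' = (5−√29)/2 ≈ -0.192582.
#1 (-3,-14): internal coord -3 + (-14)·λ' = -0.303846; -0.303846 ∈ [-0.8, -0.2) → IN Λ
#2 (-2,-13): internal coord -2 + (-13)·λ' = +0.503571; +0.503571 ∉ [-0.8, -0.2) → out
#3 (-1,-7): internal coord -1 + (-7)·λ' = +0.348077; +0.348077 ∉ [-0.8, -0.2) → out
#4 (2,16): internal coord 2 + (16)·λ' = -1.081318; -1.081318 ∉ [-0.8, -0.2) → out
#5 (-5,-16): internal coord -5 + (-16)·λ' = -1.918682; -1.918682 ∉ [-0.8, -0.2) → out

1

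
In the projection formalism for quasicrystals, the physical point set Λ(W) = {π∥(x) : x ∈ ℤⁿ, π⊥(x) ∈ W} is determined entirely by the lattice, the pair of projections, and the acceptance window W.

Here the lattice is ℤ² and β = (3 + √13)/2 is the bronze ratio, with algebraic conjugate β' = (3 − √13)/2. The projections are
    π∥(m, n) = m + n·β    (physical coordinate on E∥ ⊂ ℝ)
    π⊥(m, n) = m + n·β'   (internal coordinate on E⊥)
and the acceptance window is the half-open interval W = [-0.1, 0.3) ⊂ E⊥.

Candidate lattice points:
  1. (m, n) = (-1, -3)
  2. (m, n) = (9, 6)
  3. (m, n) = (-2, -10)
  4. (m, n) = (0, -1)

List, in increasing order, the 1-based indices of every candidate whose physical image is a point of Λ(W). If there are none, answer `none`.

Numerically β ≈ 3.30278 and β' = −1/β ≈ -0.30278.
candidate 1: (m,n)=(-1,-3) → π∥ = -1-3·β ≈ -10.90833, π⊥ = -1-3·β' ≈ -0.09167 ∈ [-0.1, 0.3) ⇒ IN Λ
candidate 2: (m,n)=(9,6) → π∥ = 9+6·β ≈ 28.81665, π⊥ = 9+6·β' ≈ 7.18335 ∉ [-0.1, 0.3) ⇒ out
candidate 3: (m,n)=(-2,-10) → π∥ = -2-10·β ≈ -35.02776, π⊥ = -2-10·β' ≈ 1.02776 ∉ [-0.1, 0.3) ⇒ out
candidate 4: (m,n)=(0,-1) → π∥ = 0-1·β ≈ -3.30278, π⊥ = 0-1·β' ≈ 0.30278 ∉ [-0.1, 0.3) ⇒ out

1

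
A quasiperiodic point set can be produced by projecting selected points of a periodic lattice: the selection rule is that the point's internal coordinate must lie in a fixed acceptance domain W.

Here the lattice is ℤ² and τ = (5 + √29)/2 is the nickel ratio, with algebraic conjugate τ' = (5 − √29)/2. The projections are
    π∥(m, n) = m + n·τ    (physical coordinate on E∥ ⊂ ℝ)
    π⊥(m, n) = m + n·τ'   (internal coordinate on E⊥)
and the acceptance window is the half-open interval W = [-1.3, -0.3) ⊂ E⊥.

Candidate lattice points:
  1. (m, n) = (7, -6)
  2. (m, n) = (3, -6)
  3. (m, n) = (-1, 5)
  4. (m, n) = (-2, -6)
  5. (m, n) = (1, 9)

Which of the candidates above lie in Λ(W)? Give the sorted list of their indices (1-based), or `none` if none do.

Numerically τ ≈ 5.19258 and τ' = −1/τ ≈ -0.19258.
#1 (7,-6): internal coord 7 + (-6)·τ' = +8.15549; +8.15549 ∉ [-1.3, -0.3) → out
#2 (3,-6): internal coord 3 + (-6)·τ' = +4.15549; +4.15549 ∉ [-1.3, -0.3) → out
#3 (-1,5): internal coord -1 + (5)·τ' = -1.96291; -1.96291 ∉ [-1.3, -0.3) → out
#4 (-2,-6): internal coord -2 + (-6)·τ' = -0.84451; -0.84451 ∈ [-1.3, -0.3) → IN Λ
#5 (1,9): internal coord 1 + (9)·τ' = -0.73324; -0.73324 ∈ [-1.3, -0.3) → IN Λ

4, 5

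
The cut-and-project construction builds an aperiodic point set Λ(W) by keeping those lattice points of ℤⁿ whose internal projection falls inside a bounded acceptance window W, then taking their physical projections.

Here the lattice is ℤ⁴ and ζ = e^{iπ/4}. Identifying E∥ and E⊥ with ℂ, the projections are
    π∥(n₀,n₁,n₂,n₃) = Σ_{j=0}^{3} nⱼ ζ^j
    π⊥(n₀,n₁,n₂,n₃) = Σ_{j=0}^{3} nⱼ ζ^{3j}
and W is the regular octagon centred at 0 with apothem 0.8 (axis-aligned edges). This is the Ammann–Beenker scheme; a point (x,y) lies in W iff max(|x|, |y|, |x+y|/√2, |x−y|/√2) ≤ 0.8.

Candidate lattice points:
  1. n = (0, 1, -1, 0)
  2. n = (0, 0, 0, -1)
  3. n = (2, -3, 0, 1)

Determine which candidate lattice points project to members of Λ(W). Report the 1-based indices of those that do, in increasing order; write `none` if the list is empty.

With ζ = e^{iπ/4} the internal vectors are ζ^0,ζ^3,ζ^6,ζ^9.
#1 (0, 1, -1, 0): internal (-0.7071, 1.7071); octagon support 1.7071 vs apothem 0.8 → ∉ W
#2 (0, 0, 0, -1): internal (-0.7071, -0.7071); octagon support 1.0000 vs apothem 0.8 → ∉ W
#3 (2, -3, 0, 1): internal (4.8284, -1.4142); octagon support 4.8284 vs apothem 0.8 → ∉ W

none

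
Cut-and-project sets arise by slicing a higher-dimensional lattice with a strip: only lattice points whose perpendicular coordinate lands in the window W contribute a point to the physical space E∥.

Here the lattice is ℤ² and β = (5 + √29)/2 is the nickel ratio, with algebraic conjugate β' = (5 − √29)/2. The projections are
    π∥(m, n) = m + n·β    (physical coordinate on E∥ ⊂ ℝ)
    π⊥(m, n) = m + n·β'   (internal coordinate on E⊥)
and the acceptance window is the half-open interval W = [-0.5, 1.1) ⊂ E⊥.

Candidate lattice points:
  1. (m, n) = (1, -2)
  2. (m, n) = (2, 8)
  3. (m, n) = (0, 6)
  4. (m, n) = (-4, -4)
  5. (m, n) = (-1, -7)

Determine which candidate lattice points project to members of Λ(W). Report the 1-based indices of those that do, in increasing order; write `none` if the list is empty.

Numerically β ≈ 5.1926 and β' = −1/β ≈ -0.1926.
[1] lift (1,-2): star map gives 1.3852; window check -0.5 ≤ 1.3852 < 1.1 is false → out
[2] lift (2,8): star map gives 0.4593; window check -0.5 ≤ 0.4593 < 1.1 is true → IN Λ
[3] lift (0,6): star map gives -1.1555; window check -0.5 ≤ -1.1555 < 1.1 is false → out
[4] lift (-4,-4): star map gives -3.2297; window check -0.5 ≤ -3.2297 < 1.1 is false → out
[5] lift (-1,-7): star map gives 0.3481; window check -0.5 ≤ 0.3481 < 1.1 is true → IN Λ

2, 5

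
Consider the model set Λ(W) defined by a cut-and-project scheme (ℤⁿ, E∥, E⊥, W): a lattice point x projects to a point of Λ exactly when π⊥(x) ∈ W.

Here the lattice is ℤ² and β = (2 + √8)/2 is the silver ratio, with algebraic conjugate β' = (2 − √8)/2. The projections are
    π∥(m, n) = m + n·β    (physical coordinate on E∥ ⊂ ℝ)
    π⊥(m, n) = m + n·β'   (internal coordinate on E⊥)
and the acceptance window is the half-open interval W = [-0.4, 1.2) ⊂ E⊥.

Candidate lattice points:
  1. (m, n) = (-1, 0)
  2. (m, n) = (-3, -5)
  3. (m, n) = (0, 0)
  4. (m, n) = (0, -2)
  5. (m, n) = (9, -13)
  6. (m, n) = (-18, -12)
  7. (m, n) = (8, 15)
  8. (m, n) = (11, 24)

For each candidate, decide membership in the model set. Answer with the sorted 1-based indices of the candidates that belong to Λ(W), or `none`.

3, 4, 8

β' = (2−√8)/2 ≈ -0.4142.
[1] lift (-1,0): star map gives -1.0000; window check -0.4 ≤ -1.0000 < 1.2 is false → out
[2] lift (-3,-5): star map gives -0.9289; window check -0.4 ≤ -0.9289 < 1.2 is false → out
[3] lift (0,0): star map gives 0.0000; window check -0.4 ≤ 0.0000 < 1.2 is true → IN Λ
[4] lift (0,-2): star map gives 0.8284; window check -0.4 ≤ 0.8284 < 1.2 is true → IN Λ
[5] lift (9,-13): star map gives 14.3848; window check -0.4 ≤ 14.3848 < 1.2 is false → out
[6] lift (-18,-12): star map gives -13.0294; window check -0.4 ≤ -13.0294 < 1.2 is false → out
[7] lift (8,15): star map gives 1.7868; window check -0.4 ≤ 1.7868 < 1.2 is false → out
[8] lift (11,24): star map gives 1.0589; window check -0.4 ≤ 1.0589 < 1.2 is true → IN Λ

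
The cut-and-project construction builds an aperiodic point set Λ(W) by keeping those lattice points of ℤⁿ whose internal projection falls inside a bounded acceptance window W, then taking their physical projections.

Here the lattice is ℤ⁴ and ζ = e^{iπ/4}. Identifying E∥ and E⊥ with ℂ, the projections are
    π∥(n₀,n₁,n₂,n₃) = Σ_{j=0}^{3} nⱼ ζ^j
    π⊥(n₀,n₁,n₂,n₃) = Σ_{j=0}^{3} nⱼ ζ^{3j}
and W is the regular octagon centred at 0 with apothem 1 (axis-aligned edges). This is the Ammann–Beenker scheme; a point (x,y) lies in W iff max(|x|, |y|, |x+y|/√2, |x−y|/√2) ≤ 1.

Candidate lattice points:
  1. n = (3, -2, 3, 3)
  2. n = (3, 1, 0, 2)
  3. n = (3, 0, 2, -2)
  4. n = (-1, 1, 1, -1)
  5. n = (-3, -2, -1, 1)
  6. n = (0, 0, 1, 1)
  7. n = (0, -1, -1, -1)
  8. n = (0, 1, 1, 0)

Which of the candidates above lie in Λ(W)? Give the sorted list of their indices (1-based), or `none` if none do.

5, 6, 7, 8

With ζ = e^{iπ/4} the internal vectors are ζ^0,ζ^3,ζ^6,ζ^9.
#1 (3, -2, 3, 3): internal (6.535534, -2.292893); octagon support 6.535534 vs apothem 1 → ∉ W
#2 (3, 1, 0, 2): internal (3.707107, 2.121320); octagon support 4.121320 vs apothem 1 → ∉ W
#3 (3, 0, 2, -2): internal (1.585786, -3.414214); octagon support 3.535534 vs apothem 1 → ∉ W
#4 (-1, 1, 1, -1): internal (-2.414214, -1.000000); octagon support 2.414214 vs apothem 1 → ∉ W
#5 (-3, -2, -1, 1): internal (-0.878680, 0.292893); octagon support 0.878680 vs apothem 1 → ∈ W
#6 (0, 0, 1, 1): internal (0.707107, -0.292893); octagon support 0.707107 vs apothem 1 → ∈ W
#7 (0, -1, -1, -1): internal (0.000000, -0.414214); octagon support 0.414214 vs apothem 1 → ∈ W
#8 (0, 1, 1, 0): internal (-0.707107, -0.292893); octagon support 0.707107 vs apothem 1 → ∈ W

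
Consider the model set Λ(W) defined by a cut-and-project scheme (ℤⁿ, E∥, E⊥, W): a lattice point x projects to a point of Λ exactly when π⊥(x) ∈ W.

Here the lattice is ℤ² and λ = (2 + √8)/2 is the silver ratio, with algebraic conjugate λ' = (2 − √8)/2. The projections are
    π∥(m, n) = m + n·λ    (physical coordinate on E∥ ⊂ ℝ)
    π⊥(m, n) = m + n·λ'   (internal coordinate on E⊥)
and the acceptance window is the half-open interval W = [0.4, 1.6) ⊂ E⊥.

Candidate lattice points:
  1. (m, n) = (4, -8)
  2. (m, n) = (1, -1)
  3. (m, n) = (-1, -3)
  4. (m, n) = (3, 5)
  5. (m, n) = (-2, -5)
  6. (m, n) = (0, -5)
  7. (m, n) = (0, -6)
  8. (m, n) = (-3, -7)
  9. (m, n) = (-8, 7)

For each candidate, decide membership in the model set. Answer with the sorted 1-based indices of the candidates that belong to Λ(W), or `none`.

λ' = (2−√8)/2 ≈ -0.4142.
#1 (4,-8): internal coord 4 + (-8)·λ' = +7.3137; +7.3137 ∉ [0.4, 1.6) → out
#2 (1,-1): internal coord 1 + (-1)·λ' = +1.4142; +1.4142 ∈ [0.4, 1.6) → IN Λ
#3 (-1,-3): internal coord -1 + (-3)·λ' = +0.2426; +0.2426 ∉ [0.4, 1.6) → out
#4 (3,5): internal coord 3 + (5)·λ' = +0.9289; +0.9289 ∈ [0.4, 1.6) → IN Λ
#5 (-2,-5): internal coord -2 + (-5)·λ' = +0.0711; +0.0711 ∉ [0.4, 1.6) → out
#6 (0,-5): internal coord 0 + (-5)·λ' = +2.0711; +2.0711 ∉ [0.4, 1.6) → out
#7 (0,-6): internal coord 0 + (-6)·λ' = +2.4853; +2.4853 ∉ [0.4, 1.6) → out
#8 (-3,-7): internal coord -3 + (-7)·λ' = -0.1005; -0.1005 ∉ [0.4, 1.6) → out
#9 (-8,7): internal coord -8 + (7)·λ' = -10.8995; -10.8995 ∉ [0.4, 1.6) → out

2, 4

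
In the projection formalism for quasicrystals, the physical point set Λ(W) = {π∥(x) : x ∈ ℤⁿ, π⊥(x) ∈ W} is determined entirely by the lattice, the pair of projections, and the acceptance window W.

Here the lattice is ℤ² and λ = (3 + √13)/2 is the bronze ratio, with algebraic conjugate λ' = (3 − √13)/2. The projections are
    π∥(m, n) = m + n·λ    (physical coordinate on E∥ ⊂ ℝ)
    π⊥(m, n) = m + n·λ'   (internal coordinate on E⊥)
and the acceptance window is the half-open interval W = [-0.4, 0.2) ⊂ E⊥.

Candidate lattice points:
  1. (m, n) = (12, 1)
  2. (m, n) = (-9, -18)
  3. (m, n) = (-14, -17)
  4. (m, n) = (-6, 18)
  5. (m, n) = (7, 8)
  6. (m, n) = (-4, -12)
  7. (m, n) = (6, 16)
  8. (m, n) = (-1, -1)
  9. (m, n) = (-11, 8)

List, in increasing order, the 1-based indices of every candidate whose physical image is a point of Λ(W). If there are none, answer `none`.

Compute λ' = (3−√13)/2 = -0.3028, so π⊥(m,n) = m -0.3028·n.
candidate 1: (m,n)=(12,1) → π∥ = 12+1·λ ≈ 15.3028, π⊥ = 12+1·λ' ≈ 11.6972 ∉ [-0.4, 0.2) ⇒ out
candidate 2: (m,n)=(-9,-18) → π∥ = -9-18·λ ≈ -68.4500, π⊥ = -9-18·λ' ≈ -3.5500 ∉ [-0.4, 0.2) ⇒ out
candidate 3: (m,n)=(-14,-17) → π∥ = -14-17·λ ≈ -70.1472, π⊥ = -14-17·λ' ≈ -8.8528 ∉ [-0.4, 0.2) ⇒ out
candidate 4: (m,n)=(-6,18) → π∥ = -6+18·λ ≈ 53.4500, π⊥ = -6+18·λ' ≈ -11.4500 ∉ [-0.4, 0.2) ⇒ out
candidate 5: (m,n)=(7,8) → π∥ = 7+8·λ ≈ 33.4222, π⊥ = 7+8·λ' ≈ 4.5778 ∉ [-0.4, 0.2) ⇒ out
candidate 6: (m,n)=(-4,-12) → π∥ = -4-12·λ ≈ -43.6333, π⊥ = -4-12·λ' ≈ -0.3667 ∈ [-0.4, 0.2) ⇒ IN Λ
candidate 7: (m,n)=(6,16) → π∥ = 6+16·λ ≈ 58.8444, π⊥ = 6+16·λ' ≈ 1.1556 ∉ [-0.4, 0.2) ⇒ out
candidate 8: (m,n)=(-1,-1) → π∥ = -1-1·λ ≈ -4.3028, π⊥ = -1-1·λ' ≈ -0.6972 ∉ [-0.4, 0.2) ⇒ out
candidate 9: (m,n)=(-11,8) → π∥ = -11+8·λ ≈ 15.4222, π⊥ = -11+8·λ' ≈ -13.4222 ∉ [-0.4, 0.2) ⇒ out

6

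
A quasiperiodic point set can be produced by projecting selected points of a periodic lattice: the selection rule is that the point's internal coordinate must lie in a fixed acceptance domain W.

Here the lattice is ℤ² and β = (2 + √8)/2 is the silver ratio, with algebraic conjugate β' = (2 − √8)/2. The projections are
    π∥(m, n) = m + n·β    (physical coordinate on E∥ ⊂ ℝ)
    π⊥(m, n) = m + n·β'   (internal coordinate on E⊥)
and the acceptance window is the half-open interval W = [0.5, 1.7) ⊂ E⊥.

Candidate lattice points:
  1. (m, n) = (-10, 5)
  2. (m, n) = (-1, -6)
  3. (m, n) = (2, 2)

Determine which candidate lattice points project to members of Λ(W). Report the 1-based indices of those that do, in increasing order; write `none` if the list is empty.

Compute β' = (2−√8)/2 = -0.414214, so π⊥(m,n) = m -0.414214·n.
#1 (-10,5): internal coord -10 + (5)·β' = -12.071068; -12.071068 ∉ [0.5, 1.7) → out
#2 (-1,-6): internal coord -1 + (-6)·β' = +1.485281; +1.485281 ∈ [0.5, 1.7) → IN Λ
#3 (2,2): internal coord 2 + (2)·β' = +1.171573; +1.171573 ∈ [0.5, 1.7) → IN Λ

2, 3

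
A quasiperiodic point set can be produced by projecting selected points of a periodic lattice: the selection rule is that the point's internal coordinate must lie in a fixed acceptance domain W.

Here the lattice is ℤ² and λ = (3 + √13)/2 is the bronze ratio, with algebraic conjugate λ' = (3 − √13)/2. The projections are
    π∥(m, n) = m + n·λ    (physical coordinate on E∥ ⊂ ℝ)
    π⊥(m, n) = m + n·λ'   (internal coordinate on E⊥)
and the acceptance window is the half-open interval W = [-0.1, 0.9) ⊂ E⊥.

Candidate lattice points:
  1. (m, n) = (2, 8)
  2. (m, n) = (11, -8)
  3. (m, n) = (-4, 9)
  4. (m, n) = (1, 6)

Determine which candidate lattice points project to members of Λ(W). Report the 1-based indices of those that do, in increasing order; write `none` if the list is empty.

Compute λ' = (3−√13)/2 = -0.3028, so π⊥(m,n) = m -0.3028·n.
candidate 1: (m,n)=(2,8) → π∥ = 2+8·λ ≈ 28.4222, π⊥ = 2+8·λ' ≈ -0.4222 ∉ [-0.1, 0.9) ⇒ out
candidate 2: (m,n)=(11,-8) → π∥ = 11-8·λ ≈ -15.4222, π⊥ = 11-8·λ' ≈ 13.4222 ∉ [-0.1, 0.9) ⇒ out
candidate 3: (m,n)=(-4,9) → π∥ = -4+9·λ ≈ 25.7250, π⊥ = -4+9·λ' ≈ -6.7250 ∉ [-0.1, 0.9) ⇒ out
candidate 4: (m,n)=(1,6) → π∥ = 1+6·λ ≈ 20.8167, π⊥ = 1+6·λ' ≈ -0.8167 ∉ [-0.1, 0.9) ⇒ out

none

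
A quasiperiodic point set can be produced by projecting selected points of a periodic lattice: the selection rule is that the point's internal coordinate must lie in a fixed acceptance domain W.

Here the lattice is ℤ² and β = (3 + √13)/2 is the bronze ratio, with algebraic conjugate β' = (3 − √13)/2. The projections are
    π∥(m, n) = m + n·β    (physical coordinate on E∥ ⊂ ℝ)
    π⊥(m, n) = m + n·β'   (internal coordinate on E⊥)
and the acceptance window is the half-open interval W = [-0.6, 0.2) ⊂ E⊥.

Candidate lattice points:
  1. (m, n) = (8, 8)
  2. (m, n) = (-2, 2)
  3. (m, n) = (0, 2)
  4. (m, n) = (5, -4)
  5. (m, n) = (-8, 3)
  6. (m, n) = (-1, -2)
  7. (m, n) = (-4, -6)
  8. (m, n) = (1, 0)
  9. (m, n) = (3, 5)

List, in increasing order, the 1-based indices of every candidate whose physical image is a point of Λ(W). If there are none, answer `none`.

6

Numerically β ≈ 3.302776 and β' = −1/β ≈ -0.302776.
#1 (8,8): internal coord 8 + (8)·β' = +5.577795; +5.577795 ∉ [-0.6, 0.2) → out
#2 (-2,2): internal coord -2 + (2)·β' = -2.605551; -2.605551 ∉ [-0.6, 0.2) → out
#3 (0,2): internal coord 0 + (2)·β' = -0.605551; -0.605551 ∉ [-0.6, 0.2) → out
#4 (5,-4): internal coord 5 + (-4)·β' = +6.211103; +6.211103 ∉ [-0.6, 0.2) → out
#5 (-8,3): internal coord -8 + (3)·β' = -8.908327; -8.908327 ∉ [-0.6, 0.2) → out
#6 (-1,-2): internal coord -1 + (-2)·β' = -0.394449; -0.394449 ∈ [-0.6, 0.2) → IN Λ
#7 (-4,-6): internal coord -4 + (-6)·β' = -2.183346; -2.183346 ∉ [-0.6, 0.2) → out
#8 (1,0): internal coord 1 + (0)·β' = +1.000000; +1.000000 ∉ [-0.6, 0.2) → out
#9 (3,5): internal coord 3 + (5)·β' = +1.486122; +1.486122 ∉ [-0.6, 0.2) → out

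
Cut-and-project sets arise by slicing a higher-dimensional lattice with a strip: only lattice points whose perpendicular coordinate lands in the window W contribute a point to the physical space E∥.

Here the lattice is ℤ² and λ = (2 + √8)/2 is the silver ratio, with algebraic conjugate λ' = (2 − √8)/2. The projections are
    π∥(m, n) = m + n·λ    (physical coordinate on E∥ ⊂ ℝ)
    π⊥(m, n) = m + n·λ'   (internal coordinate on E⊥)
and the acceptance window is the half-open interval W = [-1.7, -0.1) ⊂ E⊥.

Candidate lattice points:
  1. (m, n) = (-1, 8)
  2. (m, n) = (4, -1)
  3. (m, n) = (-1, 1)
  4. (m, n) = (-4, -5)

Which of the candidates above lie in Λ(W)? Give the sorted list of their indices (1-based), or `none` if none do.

3

λ' = (2−√8)/2 ≈ -0.414214.
#1 (-1,8): internal coord -1 + (8)·λ' = -4.313708; -4.313708 ∉ [-1.7, -0.1) → out
#2 (4,-1): internal coord 4 + (-1)·λ' = +4.414214; +4.414214 ∉ [-1.7, -0.1) → out
#3 (-1,1): internal coord -1 + (1)·λ' = -1.414214; -1.414214 ∈ [-1.7, -0.1) → IN Λ
#4 (-4,-5): internal coord -4 + (-5)·λ' = -1.928932; -1.928932 ∉ [-1.7, -0.1) → out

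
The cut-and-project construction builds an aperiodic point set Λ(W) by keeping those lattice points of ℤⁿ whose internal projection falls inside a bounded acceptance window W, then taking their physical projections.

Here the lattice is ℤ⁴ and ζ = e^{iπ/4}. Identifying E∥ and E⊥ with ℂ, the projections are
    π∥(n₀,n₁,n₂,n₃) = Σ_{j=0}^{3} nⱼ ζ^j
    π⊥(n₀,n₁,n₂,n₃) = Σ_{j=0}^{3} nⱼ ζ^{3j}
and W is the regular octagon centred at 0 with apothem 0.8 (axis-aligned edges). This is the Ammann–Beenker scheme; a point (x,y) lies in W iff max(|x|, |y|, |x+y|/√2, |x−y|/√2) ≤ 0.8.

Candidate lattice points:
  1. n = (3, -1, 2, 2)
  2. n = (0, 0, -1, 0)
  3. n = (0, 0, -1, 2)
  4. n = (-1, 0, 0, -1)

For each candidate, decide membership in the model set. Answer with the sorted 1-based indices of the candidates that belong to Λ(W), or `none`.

none

π⊥(n) = n₀ + n₁ζ³ + n₂ζ⁶ + n₃ζ⁹ where ζ = e^{iπ/4}.
#1 (3, -1, 2, 2): internal (5.1213, -1.2929); octagon support 5.1213 vs apothem 0.8 → ∉ W
#2 (0, 0, -1, 0): internal (0.0000, 1.0000); octagon support 1.0000 vs apothem 0.8 → ∉ W
#3 (0, 0, -1, 2): internal (1.4142, 2.4142); octagon support 2.7071 vs apothem 0.8 → ∉ W
#4 (-1, 0, 0, -1): internal (-1.7071, -0.7071); octagon support 1.7071 vs apothem 0.8 → ∉ W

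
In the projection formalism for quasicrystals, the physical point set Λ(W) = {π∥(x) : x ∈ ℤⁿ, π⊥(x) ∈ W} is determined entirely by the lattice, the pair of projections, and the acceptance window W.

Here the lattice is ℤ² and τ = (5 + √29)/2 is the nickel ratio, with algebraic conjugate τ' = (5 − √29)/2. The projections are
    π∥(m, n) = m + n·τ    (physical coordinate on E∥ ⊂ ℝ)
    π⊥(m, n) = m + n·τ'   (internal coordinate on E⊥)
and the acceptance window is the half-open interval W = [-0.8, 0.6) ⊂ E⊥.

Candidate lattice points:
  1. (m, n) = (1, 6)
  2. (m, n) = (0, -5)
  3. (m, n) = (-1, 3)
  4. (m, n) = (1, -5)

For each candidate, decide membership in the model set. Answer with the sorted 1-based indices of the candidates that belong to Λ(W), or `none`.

1

Compute τ' = (5−√29)/2 = -0.19258, so π⊥(m,n) = m -0.19258·n.
candidate 1: (m,n)=(1,6) → π∥ = 1+6·τ ≈ 32.15549, π⊥ = 1+6·τ' ≈ -0.15549 ∈ [-0.8, 0.6) ⇒ IN Λ
candidate 2: (m,n)=(0,-5) → π∥ = 0-5·τ ≈ -25.96291, π⊥ = 0-5·τ' ≈ 0.96291 ∉ [-0.8, 0.6) ⇒ out
candidate 3: (m,n)=(-1,3) → π∥ = -1+3·τ ≈ 14.57775, π⊥ = -1+3·τ' ≈ -1.57775 ∉ [-0.8, 0.6) ⇒ out
candidate 4: (m,n)=(1,-5) → π∥ = 1-5·τ ≈ -24.96291, π⊥ = 1-5·τ' ≈ 1.96291 ∉ [-0.8, 0.6) ⇒ out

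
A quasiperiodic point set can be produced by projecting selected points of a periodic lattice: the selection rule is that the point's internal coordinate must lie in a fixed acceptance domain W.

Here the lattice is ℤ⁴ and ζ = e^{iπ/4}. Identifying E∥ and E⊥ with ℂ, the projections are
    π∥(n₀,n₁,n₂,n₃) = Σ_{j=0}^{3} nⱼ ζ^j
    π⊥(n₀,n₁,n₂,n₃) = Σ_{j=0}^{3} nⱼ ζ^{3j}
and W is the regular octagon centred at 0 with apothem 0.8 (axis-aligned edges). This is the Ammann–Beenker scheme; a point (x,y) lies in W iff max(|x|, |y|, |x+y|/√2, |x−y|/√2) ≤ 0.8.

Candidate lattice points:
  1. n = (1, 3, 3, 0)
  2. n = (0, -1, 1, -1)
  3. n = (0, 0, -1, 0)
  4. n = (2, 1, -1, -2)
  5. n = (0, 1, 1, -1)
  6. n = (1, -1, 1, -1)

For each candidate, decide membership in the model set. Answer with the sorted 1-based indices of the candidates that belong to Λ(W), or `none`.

4

Internal map: ζ^{3j} for j=0..3 gives (1,0), (−√2/2,√2/2), (0,−1), (√2/2,√2/2).
#1 (1, 3, 3, 0): internal (-1.121320, -0.878680); octagon support 1.414214 vs apothem 0.8 → ∉ W
#2 (0, -1, 1, -1): internal (0.000000, -2.414214); octagon support 2.414214 vs apothem 0.8 → ∉ W
#3 (0, 0, -1, 0): internal (0.000000, 1.000000); octagon support 1.000000 vs apothem 0.8 → ∉ W
#4 (2, 1, -1, -2): internal (-0.121320, 0.292893); octagon support 0.292893 vs apothem 0.8 → ∈ W
#5 (0, 1, 1, -1): internal (-1.414214, -1.000000); octagon support 1.707107 vs apothem 0.8 → ∉ W
#6 (1, -1, 1, -1): internal (1.000000, -2.414214); octagon support 2.414214 vs apothem 0.8 → ∉ W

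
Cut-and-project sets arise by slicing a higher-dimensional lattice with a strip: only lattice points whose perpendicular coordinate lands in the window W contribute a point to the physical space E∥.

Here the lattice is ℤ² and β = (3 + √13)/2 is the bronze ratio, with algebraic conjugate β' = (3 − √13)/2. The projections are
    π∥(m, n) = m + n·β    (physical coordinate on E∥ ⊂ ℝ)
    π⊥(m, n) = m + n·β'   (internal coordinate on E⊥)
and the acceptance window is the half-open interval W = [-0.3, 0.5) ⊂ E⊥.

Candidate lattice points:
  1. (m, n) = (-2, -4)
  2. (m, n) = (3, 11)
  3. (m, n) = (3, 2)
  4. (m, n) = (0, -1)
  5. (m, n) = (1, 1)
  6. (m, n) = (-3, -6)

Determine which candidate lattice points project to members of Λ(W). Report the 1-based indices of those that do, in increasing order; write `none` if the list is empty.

β' = (3−√13)/2 ≈ -0.3028.
[1] lift (-2,-4): star map gives -0.7889; window check -0.3 ≤ -0.7889 < 0.5 is false → out
[2] lift (3,11): star map gives -0.3305; window check -0.3 ≤ -0.3305 < 0.5 is false → out
[3] lift (3,2): star map gives 2.3944; window check -0.3 ≤ 2.3944 < 0.5 is false → out
[4] lift (0,-1): star map gives 0.3028; window check -0.3 ≤ 0.3028 < 0.5 is true → IN Λ
[5] lift (1,1): star map gives 0.6972; window check -0.3 ≤ 0.6972 < 0.5 is false → out
[6] lift (-3,-6): star map gives -1.1833; window check -0.3 ≤ -1.1833 < 0.5 is false → out

4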